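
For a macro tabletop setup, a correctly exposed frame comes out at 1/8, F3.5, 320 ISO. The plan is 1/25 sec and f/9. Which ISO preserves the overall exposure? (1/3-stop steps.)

Shutter speed: 1/8 → 1/10 → 1/13 → 1/15 → 1/20 → 1/25 — 1 2/3 stops shorter (darker).
Aperture: f/3.5 → f/4 → f/4.5 → f/5 → f/5.6 → f/6.3 → f/7.1 → f/8 → f/9 — 2 2/3 stops smaller aperture (darker).
Net change so far: 4 1/3 stops darker. Offset with the ISO: 320 → 400 → 500 → 640 → 800 → 1000 → 1250 → 1600 → 2000 → 2500 → 3200 → 4000 → 5000 → 6400.

ISO 6400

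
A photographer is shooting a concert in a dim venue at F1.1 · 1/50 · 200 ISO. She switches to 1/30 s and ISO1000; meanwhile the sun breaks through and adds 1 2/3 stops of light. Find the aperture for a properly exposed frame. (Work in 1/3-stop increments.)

f/5.6

Scene light: 1 2/3 stops brighter.
Shutter speed: 1/50 → 1/40 → 1/30 — 2/3 stop longer (brighter).
ISO: 200 → 250 → 320 → 400 → 500 → 640 → 800 → 1000 — 2 1/3 stops higher (brighter).
Net so far: 4 2/3 stops brighter. Aperture: f/1.1 → f/1.2 → f/1.4 → f/1.6 → f/1.8 → f/2 → f/2.2 → f/2.5 → f/2.8 → f/3.2 → f/3.5 → f/4 → f/4.5 → f/5 → f/5.6.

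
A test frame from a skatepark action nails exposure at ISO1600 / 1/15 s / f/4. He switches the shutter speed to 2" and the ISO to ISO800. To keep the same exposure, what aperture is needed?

Shutter speed: 1/15 → 1/8 → 1/4 → 1/2 → 1 → 2 — 5 stops longer (brighter).
ISO: 1600 → 800 — 1 stop dropped (darker).
Net change so far: 4 stops brighter. Offset with the aperture: f/4 → f/5.6 → f/8 → f/11 → f/16.

f/16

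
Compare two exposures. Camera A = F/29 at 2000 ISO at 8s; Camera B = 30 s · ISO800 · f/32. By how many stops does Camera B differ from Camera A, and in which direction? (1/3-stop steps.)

Aperture: f/29 → f/32 — 1/3 stop narrower (darker).
Shutter speed: 8 → 10 → 13 → 15 → 20 → 25 → 30 — 2 stops slower (brighter).
ISO: 2000 → 1600 → 1250 → 1000 → 800 — 1 1/3 stops dropped (darker).
Net: −1/3 +2 −1 1/3 = +1/3 stops.

1/3 stop brighter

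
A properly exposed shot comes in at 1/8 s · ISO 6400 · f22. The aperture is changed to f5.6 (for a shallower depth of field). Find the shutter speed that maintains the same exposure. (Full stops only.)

1/125s

Aperture: f/22 → f/16 → f/11 → f/8 → f/5.6 — 4 stops wider (brighter).
Need 4 stops darker from the shutter speed: 1/8 → 1/15 → 1/30 → 1/60 → 1/125.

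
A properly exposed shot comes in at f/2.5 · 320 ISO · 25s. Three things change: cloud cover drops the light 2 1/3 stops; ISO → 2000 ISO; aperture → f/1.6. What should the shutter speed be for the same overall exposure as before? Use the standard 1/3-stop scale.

Scene light: 2 1/3 stops darker.
ISO: 320 → 400 → 500 → 640 → 800 → 1000 → 1250 → 1600 → 2000 — 2 2/3 stops raised (brighter).
Aperture: f/2.5 → f/2.2 → f/2 → f/1.8 → f/1.6 — 1 1/3 stops larger aperture (brighter).
Net so far: 1 2/3 stops brighter. Shutter speed: 25 → 20 → 15 → 13 → 10 → 8.

8 s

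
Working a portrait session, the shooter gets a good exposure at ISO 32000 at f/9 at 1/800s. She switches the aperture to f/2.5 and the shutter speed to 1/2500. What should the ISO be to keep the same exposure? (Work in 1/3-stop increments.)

Aperture: f/9 → f/8 → f/7.1 → f/6.3 → f/5.6 → f/5 → f/4.5 → f/4 → f/3.5 → f/3.2 → f/2.8 → f/2.5 — 3 2/3 stops wider (brighter).
Shutter speed: 1/800 → 1/1000 → 1/1250 → 1/1600 → 1/2000 → 1/2500 — 1 2/3 stops shorter (darker).
Net change so far: 2 stops brighter. Offset with the ISO: 32000 → 25600 → 20000 → 16000 → 12800 → 10000 → 8000.

ISO 8000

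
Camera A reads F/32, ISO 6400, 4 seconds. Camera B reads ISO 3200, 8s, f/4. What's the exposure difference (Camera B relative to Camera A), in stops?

6 stops brighter

Aperture: f/32 → f/22 → f/16 → f/11 → f/8 → f/5.6 → f/4 — 6 stops wider (brighter).
Shutter speed: 4 → 8 — 1 stop longer (brighter).
ISO: 6400 → 3200 — 1 stop dropped (darker).
Net: +6 +1 −1 = +6 stops.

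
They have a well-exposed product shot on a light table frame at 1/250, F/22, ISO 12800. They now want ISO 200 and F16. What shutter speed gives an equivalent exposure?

1/8s

ISO: 12800 → 6400 → 3200 → 1600 → 800 → 400 → 200 — 6 stops dropped (darker).
Aperture: f/22 → f/16 — 1 stop opened up (brighter).
Net change so far: 5 stops darker. Offset with the shutter speed: 1/250 → 1/125 → 1/60 → 1/30 → 1/15 → 1/8.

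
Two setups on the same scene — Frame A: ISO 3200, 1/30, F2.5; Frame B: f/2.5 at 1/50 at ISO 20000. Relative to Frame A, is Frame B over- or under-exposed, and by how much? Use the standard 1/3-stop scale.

2 stops brighter

Aperture: unchanged.
Shutter speed: 1/30 → 1/40 → 1/50 — 2/3 stop faster (darker).
ISO: 3200 → 4000 → 5000 → 6400 → 8000 → 10000 → 12800 → 16000 → 20000 — 2 2/3 stops higher (brighter).
Net: −2/3 +2 2/3 = +2 stops.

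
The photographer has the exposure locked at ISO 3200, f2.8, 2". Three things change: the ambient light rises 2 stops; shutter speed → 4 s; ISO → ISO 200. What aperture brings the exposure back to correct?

f/2

Scene light: 2 stops brighter.
Shutter speed: 2 → 4 — 1 stop longer (brighter).
ISO: 3200 → 1600 → 800 → 400 → 200 — 4 stops lower (darker).
Net so far: 1 stop darker. Aperture: f/2.8 → f/2.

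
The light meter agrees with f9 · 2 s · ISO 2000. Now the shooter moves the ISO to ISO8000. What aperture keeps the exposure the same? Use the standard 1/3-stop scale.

ISO: 2000 → 2500 → 3200 → 4000 → 5000 → 6400 → 8000 — 2 stops raised (brighter).
Need 2 stops darker from the aperture: f/9 → f/10 → f/11 → f/13 → f/14 → f/16 → f/18.

f/18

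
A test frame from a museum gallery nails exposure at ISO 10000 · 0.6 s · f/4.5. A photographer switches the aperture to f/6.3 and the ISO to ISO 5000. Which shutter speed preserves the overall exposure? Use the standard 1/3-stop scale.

Aperture: f/4.5 → f/5 → f/5.6 → f/6.3 — 1 stop narrower (darker).
ISO: 10000 → 8000 → 6400 → 5000 — 1 stop dropped (darker).
Net change so far: 2 stops darker. Offset with the shutter speed: 0.6 → 0.8 → 1 → 1.3 → 1.6 → 2 → 2.5.

2.5 s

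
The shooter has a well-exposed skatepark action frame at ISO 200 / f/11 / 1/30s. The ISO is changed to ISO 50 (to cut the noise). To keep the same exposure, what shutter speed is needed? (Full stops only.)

ISO: 200 → 100 → 50 — 2 stops lower (darker).
Need 2 stops brighter from the shutter speed: 1/30 → 1/15 → 1/8.

1/8s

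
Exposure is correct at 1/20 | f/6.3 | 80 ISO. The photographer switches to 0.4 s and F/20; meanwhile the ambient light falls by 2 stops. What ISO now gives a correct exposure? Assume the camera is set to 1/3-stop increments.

ISO 400

Scene light: 2 stops darker.
Shutter speed: 1/20 → 1/15 → 1/13 → 1/10 → 1/8 → 1/6 → 1/5 → 1/4 → 0.3 → 0.4 — 3 stops slower (brighter).
Aperture: f/6.3 → f/7.1 → f/8 → f/9 → f/10 → f/11 → f/13 → f/14 → f/16 → f/18 → f/20 — 3 1/3 stops narrower (darker).
Net so far: 2 1/3 stops darker. ISO: 80 → 100 → 125 → 160 → 200 → 250 → 320 → 400.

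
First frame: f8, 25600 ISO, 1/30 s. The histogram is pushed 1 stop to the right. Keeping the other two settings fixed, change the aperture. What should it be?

f/11

Overexposed by 1 stop → need 1 stop darker.
Aperture: f/8 → f/11.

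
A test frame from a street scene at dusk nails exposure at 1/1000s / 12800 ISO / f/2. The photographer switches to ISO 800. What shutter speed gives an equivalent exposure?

1/60s

ISO: 12800 → 6400 → 3200 → 1600 → 800 — 4 stops lower (darker).
Need 4 stops brighter from the shutter speed: 1/1000 → 1/500 → 1/250 → 1/125 → 1/60.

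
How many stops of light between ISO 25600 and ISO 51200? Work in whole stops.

25600 → 51200 — count the steps: 1 stop.

1 stop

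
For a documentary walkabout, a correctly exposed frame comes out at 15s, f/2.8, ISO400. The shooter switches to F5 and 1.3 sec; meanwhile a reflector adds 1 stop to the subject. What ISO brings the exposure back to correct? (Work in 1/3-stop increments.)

Scene light: 1 stop brighter.
Aperture: f/2.8 → f/3.2 → f/3.5 → f/4 → f/4.5 → f/5 — 1 2/3 stops narrower (darker).
Shutter speed: 15 → 13 → 10 → 8 → 6 → 5 → 4 → 3.2 → 2.5 → 2 → 1.6 → 1.3 — 3 2/3 stops shorter (darker).
Net so far: 4 1/3 stops darker. ISO: 400 → 500 → 640 → 800 → 1000 → 1250 → 1600 → 2000 → 2500 → 3200 → 4000 → 5000 → 6400 → 8000.

ISO 8000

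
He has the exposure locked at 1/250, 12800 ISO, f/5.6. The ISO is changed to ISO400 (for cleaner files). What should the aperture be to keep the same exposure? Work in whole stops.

f/1.0

ISO: 12800 → 6400 → 3200 → 1600 → 800 → 400 — 5 stops lower (darker).
Need 5 stops brighter from the aperture: f/5.6 → f/4 → f/2.8 → f/2 → f/1.4 → f/1.0.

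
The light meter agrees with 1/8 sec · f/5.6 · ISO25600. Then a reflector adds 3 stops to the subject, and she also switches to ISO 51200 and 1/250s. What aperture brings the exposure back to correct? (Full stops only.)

Scene light: 3 stops brighter.
ISO: 25600 → 51200 — 1 stop raised (brighter).
Shutter speed: 1/8 → 1/15 → 1/30 → 1/60 → 1/125 → 1/250 — 5 stops faster (darker).
Net so far: 1 stop darker. Aperture: f/5.6 → f/4.

f/4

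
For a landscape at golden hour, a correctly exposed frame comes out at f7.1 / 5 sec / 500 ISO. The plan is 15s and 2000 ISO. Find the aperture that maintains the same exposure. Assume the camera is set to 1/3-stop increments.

f/25

Shutter speed: 5 → 6 → 8 → 10 → 13 → 15 — 1 2/3 stops longer (brighter).
ISO: 500 → 640 → 800 → 1000 → 1250 → 1600 → 2000 — 2 stops higher (brighter).
Net change so far: 3 2/3 stops brighter. Offset with the aperture: f/7.1 → f/8 → f/9 → f/10 → f/11 → f/13 → f/14 → f/16 → f/18 → f/20 → f/22 → f/25.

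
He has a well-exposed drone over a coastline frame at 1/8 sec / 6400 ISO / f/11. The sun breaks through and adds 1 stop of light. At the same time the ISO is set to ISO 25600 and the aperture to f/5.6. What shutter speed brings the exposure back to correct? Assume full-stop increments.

1/250s

Scene light: 1 stop brighter.
ISO: 6400 → 12800 → 25600 — 2 stops raised (brighter).
Aperture: f/11 → f/8 → f/5.6 — 2 stops opened up (brighter).
Net so far: 5 stops brighter. Shutter speed: 1/8 → 1/15 → 1/30 → 1/60 → 1/125 → 1/250.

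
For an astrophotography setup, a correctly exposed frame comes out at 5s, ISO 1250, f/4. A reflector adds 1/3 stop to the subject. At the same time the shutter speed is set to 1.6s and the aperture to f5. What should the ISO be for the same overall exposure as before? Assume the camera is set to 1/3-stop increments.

ISO 5000

Scene light: 1/3 stop brighter.
Shutter speed: 5 → 4 → 3.2 → 2.5 → 2 → 1.6 — 1 2/3 stops shorter (darker).
Aperture: f/4 → f/4.5 → f/5 — 2/3 stop narrower (darker).
Net so far: 2 stops darker. ISO: 1250 → 1600 → 2000 → 2500 → 3200 → 4000 → 5000.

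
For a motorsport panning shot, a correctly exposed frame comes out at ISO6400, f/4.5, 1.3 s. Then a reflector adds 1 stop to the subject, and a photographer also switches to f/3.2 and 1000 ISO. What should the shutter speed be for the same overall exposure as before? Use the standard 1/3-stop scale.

Scene light: 1 stop brighter.
Aperture: f/4.5 → f/4 → f/3.5 → f/3.2 — 1 stop opened up (brighter).
ISO: 6400 → 5000 → 4000 → 3200 → 2500 → 2000 → 1600 → 1250 → 1000 — 2 2/3 stops dropped (darker).
Net so far: 2/3 stop darker. Shutter speed: 1.3 → 1.6 → 2.

2 s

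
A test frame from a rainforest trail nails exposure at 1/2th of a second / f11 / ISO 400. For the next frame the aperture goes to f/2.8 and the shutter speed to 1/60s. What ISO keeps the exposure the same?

ISO 800

Aperture: f/11 → f/8 → f/5.6 → f/4 → f/2.8 — 4 stops larger aperture (brighter).
Shutter speed: 1/2 → 1/4 → 1/8 → 1/15 → 1/30 → 1/60 — 5 stops shorter (darker).
Net change so far: 1 stop darker. Offset with the ISO: 400 → 800.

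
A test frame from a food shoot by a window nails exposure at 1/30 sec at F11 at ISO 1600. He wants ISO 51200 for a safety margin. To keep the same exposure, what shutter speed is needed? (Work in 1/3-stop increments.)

ISO: 1600 → 2000 → 2500 → 3200 → 4000 → 5000 → 6400 → 8000 → 10000 → 12800 → 16000 → 20000 → 25600 → 32000 → 40000 → 51200 — 5 stops higher (brighter).
Need 5 stops darker from the shutter speed: 1/30 → 1/40 → 1/50 → 1/60 → 1/80 → 1/100 → 1/125 → 1/160 → 1/200 → 1/250 → 1/320 → 1/400 → 1/500 → 1/640 → 1/800 → 1/1000.

1/1000s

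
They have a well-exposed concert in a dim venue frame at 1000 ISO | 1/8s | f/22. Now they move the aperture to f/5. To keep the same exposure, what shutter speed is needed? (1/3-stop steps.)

1/160s

Aperture: f/22 → f/20 → f/18 → f/16 → f/14 → f/13 → f/11 → f/10 → f/9 → f/8 → f/7.1 → f/6.3 → f/5.6 → f/5 — 4 1/3 stops larger aperture (brighter).
Need 4 1/3 stops darker from the shutter speed: 1/8 → 1/10 → 1/13 → 1/15 → 1/20 → 1/25 → 1/30 → 1/40 → 1/50 → 1/60 → 1/80 → 1/100 → 1/125 → 1/160.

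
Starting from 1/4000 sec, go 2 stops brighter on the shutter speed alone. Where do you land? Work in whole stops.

Shutter speed: 1/4000 → 1/2000 → 1/1000 — 2 stops slower (brighter).

1/1000s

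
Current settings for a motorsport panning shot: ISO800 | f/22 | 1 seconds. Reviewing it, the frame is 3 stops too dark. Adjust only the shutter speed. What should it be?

8 s

Underexposed by 3 stops → need 3 stops brighter.
Shutter speed: 1 → 2 → 4 → 8.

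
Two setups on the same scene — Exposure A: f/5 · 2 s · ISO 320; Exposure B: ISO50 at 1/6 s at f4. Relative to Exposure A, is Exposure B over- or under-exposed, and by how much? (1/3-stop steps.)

Aperture: f/5 → f/4.5 → f/4 — 2/3 stop larger aperture (brighter).
Shutter speed: 2 → 1.6 → 1.3 → 1 → 0.8 → 0.6 → 0.5 → 0.4 → 0.3 → 1/4 → 1/5 → 1/6 — 3 2/3 stops faster (darker).
ISO: 320 → 250 → 200 → 160 → 125 → 100 → 80 → 64 → 50 — 2 2/3 stops lower (darker).
Net: +2/3 −3 2/3 −2 2/3 = −5 2/3 stops.

5 2/3 stops darker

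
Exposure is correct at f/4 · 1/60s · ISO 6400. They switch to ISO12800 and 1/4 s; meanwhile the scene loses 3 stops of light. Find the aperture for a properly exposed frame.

Scene light: 3 stops darker.
ISO: 6400 → 12800 — 1 stop raised (brighter).
Shutter speed: 1/60 → 1/30 → 1/15 → 1/8 → 1/4 — 4 stops longer (brighter).
Net so far: 2 stops brighter. Aperture: f/4 → f/5.6 → f/8.

f/8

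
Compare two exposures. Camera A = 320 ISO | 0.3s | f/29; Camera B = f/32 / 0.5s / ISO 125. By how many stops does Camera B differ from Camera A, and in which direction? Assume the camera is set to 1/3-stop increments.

1 stop darker

Aperture: f/29 → f/32 — 1/3 stop smaller aperture (darker).
Shutter speed: 0.3 → 0.4 → 0.5 — 2/3 stop slower (brighter).
ISO: 320 → 250 → 200 → 160 → 125 — 1 1/3 stops dropped (darker).
Net: −1/3 +2/3 −1 1/3 = −1 stop.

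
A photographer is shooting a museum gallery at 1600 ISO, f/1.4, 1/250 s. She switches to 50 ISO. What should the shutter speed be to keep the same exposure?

1/8s

ISO: 1600 → 800 → 400 → 200 → 100 → 50 — 5 stops lower (darker).
Need 5 stops brighter from the shutter speed: 1/250 → 1/125 → 1/60 → 1/30 → 1/15 → 1/8.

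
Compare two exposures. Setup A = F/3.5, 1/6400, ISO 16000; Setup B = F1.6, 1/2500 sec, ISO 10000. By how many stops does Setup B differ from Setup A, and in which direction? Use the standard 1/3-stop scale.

3 stops brighter

Aperture: f/3.5 → f/3.2 → f/2.8 → f/2.5 → f/2.2 → f/2 → f/1.8 → f/1.6 — 2 1/3 stops opened up (brighter).
Shutter speed: 1/6400 → 1/5000 → 1/4000 → 1/3200 → 1/2500 — 1 1/3 stops longer (brighter).
ISO: 16000 → 12800 → 10000 — 2/3 stop dropped (darker).
Net: +2 1/3 +1 1/3 −2/3 = +3 stops.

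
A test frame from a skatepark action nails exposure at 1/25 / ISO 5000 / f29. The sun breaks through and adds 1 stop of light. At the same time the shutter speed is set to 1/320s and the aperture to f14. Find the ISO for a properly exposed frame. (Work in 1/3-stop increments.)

ISO 8000

Scene light: 1 stop brighter.
Shutter speed: 1/25 → 1/30 → 1/40 → 1/50 → 1/60 → 1/80 → 1/100 → 1/125 → 1/160 → 1/200 → 1/250 → 1/320 — 3 2/3 stops faster (darker).
Aperture: f/29 → f/25 → f/22 → f/20 → f/18 → f/16 → f/14 — 2 stops wider (brighter).
Net so far: 2/3 stop darker. ISO: 5000 → 6400 → 8000.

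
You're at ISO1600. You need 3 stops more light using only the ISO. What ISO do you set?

ISO: 1600 → 3200 → 6400 → 12800 — 3 stops raised (brighter).

ISO 12800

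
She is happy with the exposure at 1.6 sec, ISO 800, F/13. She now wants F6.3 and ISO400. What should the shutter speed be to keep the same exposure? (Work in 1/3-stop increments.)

Aperture: f/13 → f/11 → f/10 → f/9 → f/8 → f/7.1 → f/6.3 — 2 stops wider (brighter).
ISO: 800 → 640 → 500 → 400 — 1 stop dropped (darker).
Net change so far: 1 stop brighter. Offset with the shutter speed: 1.6 → 1.3 → 1 → 0.8.

0.8 s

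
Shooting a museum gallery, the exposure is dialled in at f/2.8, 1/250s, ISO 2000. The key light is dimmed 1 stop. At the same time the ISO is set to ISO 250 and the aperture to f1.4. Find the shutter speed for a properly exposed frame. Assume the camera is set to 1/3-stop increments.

Scene light: 1 stop darker.
ISO: 2000 → 1600 → 1250 → 1000 → 800 → 640 → 500 → 400 → 320 → 250 — 3 stops dropped (darker).
Aperture: f/2.8 → f/2.5 → f/2.2 → f/2 → f/1.8 → f/1.6 → f/1.4 — 2 stops opened up (brighter).
Net so far: 2 stops darker. Shutter speed: 1/250 → 1/200 → 1/160 → 1/125 → 1/100 → 1/80 → 1/60.

1/60s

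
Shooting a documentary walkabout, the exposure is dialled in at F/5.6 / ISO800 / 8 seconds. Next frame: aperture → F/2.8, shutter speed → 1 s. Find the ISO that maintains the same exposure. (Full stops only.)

Aperture: f/5.6 → f/4 → f/2.8 — 2 stops larger aperture (brighter).
Shutter speed: 8 → 4 → 2 → 1 — 3 stops faster (darker).
Net change so far: 1 stop darker. Offset with the ISO: 800 → 1600.

ISO 1600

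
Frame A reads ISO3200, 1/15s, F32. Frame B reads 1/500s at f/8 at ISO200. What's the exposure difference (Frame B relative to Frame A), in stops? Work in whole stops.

5 stops darker

Aperture: f/32 → f/22 → f/16 → f/11 → f/8 — 4 stops wider (brighter).
Shutter speed: 1/15 → 1/30 → 1/60 → 1/125 → 1/250 → 1/500 — 5 stops faster (darker).
ISO: 3200 → 1600 → 800 → 400 → 200 — 4 stops dropped (darker).
Net: +4 −5 −4 = −5 stops.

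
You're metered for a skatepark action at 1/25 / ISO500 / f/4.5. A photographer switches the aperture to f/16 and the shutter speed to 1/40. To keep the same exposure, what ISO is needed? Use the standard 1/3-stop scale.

ISO 10000

Aperture: f/4.5 → f/5 → f/5.6 → f/6.3 → f/7.1 → f/8 → f/9 → f/10 → f/11 → f/13 → f/14 → f/16 — 3 2/3 stops stopped down (darker).
Shutter speed: 1/25 → 1/30 → 1/40 — 2/3 stop faster (darker).
Net change so far: 4 1/3 stops darker. Offset with the ISO: 500 → 640 → 800 → 1000 → 1250 → 1600 → 2000 → 2500 → 3200 → 4000 → 5000 → 6400 → 8000 → 10000.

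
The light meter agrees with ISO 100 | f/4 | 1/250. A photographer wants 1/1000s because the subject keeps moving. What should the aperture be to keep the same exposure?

Shutter speed: 1/250 → 1/500 → 1/1000 — 2 stops shorter (darker).
Need 2 stops brighter from the aperture: f/4 → f/2.8 → f/2.

f/2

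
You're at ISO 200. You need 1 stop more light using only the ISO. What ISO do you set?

ISO 400

ISO: 200 → 400 — 1 stop higher (brighter).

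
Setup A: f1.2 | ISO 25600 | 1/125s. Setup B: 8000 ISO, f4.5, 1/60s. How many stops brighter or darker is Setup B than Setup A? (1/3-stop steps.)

4 1/3 stops darker

Aperture: f/1.2 → f/1.4 → f/1.6 → f/1.8 → f/2 → f/2.2 → f/2.5 → f/2.8 → f/3.2 → f/3.5 → f/4 → f/4.5 — 3 2/3 stops stopped down (darker).
Shutter speed: 1/125 → 1/100 → 1/80 → 1/60 — 1 stop longer (brighter).
ISO: 25600 → 20000 → 16000 → 12800 → 10000 → 8000 — 1 2/3 stops dropped (darker).
Net: −3 2/3 +1 −1 2/3 = −4 1/3 stops.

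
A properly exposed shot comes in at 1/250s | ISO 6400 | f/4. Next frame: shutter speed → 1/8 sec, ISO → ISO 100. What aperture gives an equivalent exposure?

Shutter speed: 1/250 → 1/125 → 1/60 → 1/30 → 1/15 → 1/8 — 5 stops slower (brighter).
ISO: 6400 → 3200 → 1600 → 800 → 400 → 200 → 100 — 6 stops lower (darker).
Net change so far: 1 stop darker. Offset with the aperture: f/4 → f/2.8.

f/2.8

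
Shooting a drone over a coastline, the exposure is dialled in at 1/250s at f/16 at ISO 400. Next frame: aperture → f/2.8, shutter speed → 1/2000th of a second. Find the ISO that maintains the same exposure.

ISO 100

Aperture: f/16 → f/11 → f/8 → f/5.6 → f/4 → f/2.8 — 5 stops opened up (brighter).
Shutter speed: 1/250 → 1/500 → 1/1000 → 1/2000 — 3 stops shorter (darker).
Net change so far: 2 stops brighter. Offset with the ISO: 400 → 200 → 100.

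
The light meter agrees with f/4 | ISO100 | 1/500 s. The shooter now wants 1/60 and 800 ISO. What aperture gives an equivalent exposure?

Shutter speed: 1/500 → 1/250 → 1/125 → 1/60 — 3 stops longer (brighter).
ISO: 100 → 200 → 400 → 800 — 3 stops raised (brighter).
Net change so far: 6 stops brighter. Offset with the aperture: f/4 → f/5.6 → f/8 → f/11 → f/16 → f/22 → f/32.

f/32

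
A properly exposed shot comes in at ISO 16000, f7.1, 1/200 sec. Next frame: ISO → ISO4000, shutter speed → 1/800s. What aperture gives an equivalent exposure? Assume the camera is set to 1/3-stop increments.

ISO: 16000 → 12800 → 10000 → 8000 → 6400 → 5000 → 4000 — 2 stops lower (darker).
Shutter speed: 1/200 → 1/250 → 1/320 → 1/400 → 1/500 → 1/640 → 1/800 — 2 stops shorter (darker).
Net change so far: 4 stops darker. Offset with the aperture: f/7.1 → f/6.3 → f/5.6 → f/5 → f/4.5 → f/4 → f/3.5 → f/3.2 → f/2.8 → f/2.5 → f/2.2 → f/2 → f/1.8.

f/1.8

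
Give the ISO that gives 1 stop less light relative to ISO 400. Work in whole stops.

ISO 200

ISO: 400 → 200 — 1 stop dropped (darker).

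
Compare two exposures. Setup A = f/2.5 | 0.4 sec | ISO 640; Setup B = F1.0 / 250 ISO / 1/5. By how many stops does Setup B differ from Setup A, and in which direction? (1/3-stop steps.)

1/3 stop brighter

Aperture: f/2.5 → f/2.2 → f/2 → f/1.8 → f/1.6 → f/1.4 → f/1.2 → f/1.1 → f/1.0 — 2 2/3 stops opened up (brighter).
Shutter speed: 0.4 → 0.3 → 1/4 → 1/5 — 1 stop faster (darker).
ISO: 640 → 500 → 400 → 320 → 250 — 1 1/3 stops lower (darker).
Net: +2 2/3 −1 −1 1/3 = +1/3 stops.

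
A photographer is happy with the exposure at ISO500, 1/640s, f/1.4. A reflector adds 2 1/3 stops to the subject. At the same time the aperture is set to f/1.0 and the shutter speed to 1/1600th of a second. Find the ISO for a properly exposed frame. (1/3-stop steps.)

ISO 125

Scene light: 2 1/3 stops brighter.
Aperture: f/1.4 → f/1.2 → f/1.1 → f/1.0 — 1 stop opened up (brighter).
Shutter speed: 1/640 → 1/800 → 1/1000 → 1/1250 → 1/1600 — 1 1/3 stops shorter (darker).
Net so far: 2 stops brighter. ISO: 500 → 400 → 320 → 250 → 200 → 160 → 125.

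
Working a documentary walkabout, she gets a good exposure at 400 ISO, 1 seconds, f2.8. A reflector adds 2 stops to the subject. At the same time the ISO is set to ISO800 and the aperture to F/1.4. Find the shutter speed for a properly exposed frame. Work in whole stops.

1/30s

Scene light: 2 stops brighter.
ISO: 400 → 800 — 1 stop higher (brighter).
Aperture: f/2.8 → f/2 → f/1.4 — 2 stops opened up (brighter).
Net so far: 5 stops brighter. Shutter speed: 1 → 1/2 → 1/4 → 1/8 → 1/15 → 1/30.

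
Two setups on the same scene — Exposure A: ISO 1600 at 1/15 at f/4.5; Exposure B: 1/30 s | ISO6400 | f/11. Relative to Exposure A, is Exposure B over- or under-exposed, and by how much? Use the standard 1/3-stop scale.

Aperture: f/4.5 → f/5 → f/5.6 → f/6.3 → f/7.1 → f/8 → f/9 → f/10 → f/11 — 2 2/3 stops smaller aperture (darker).
Shutter speed: 1/15 → 1/20 → 1/25 → 1/30 — 1 stop faster (darker).
ISO: 1600 → 2000 → 2500 → 3200 → 4000 → 5000 → 6400 — 2 stops raised (brighter).
Net: −2 2/3 −1 +2 = −1 2/3 stops.

1 2/3 stops darker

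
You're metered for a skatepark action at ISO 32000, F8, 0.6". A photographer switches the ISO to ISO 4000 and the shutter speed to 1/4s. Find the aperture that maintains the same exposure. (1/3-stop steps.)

f/1.8

ISO: 32000 → 25600 → 20000 → 16000 → 12800 → 10000 → 8000 → 6400 → 5000 → 4000 — 3 stops lower (darker).
Shutter speed: 0.6 → 0.5 → 0.4 → 0.3 → 1/4 — 1 1/3 stops shorter (darker).
Net change so far: 4 1/3 stops darker. Offset with the aperture: f/8 → f/7.1 → f/6.3 → f/5.6 → f/5 → f/4.5 → f/4 → f/3.5 → f/3.2 → f/2.8 → f/2.5 → f/2.2 → f/2 → f/1.8.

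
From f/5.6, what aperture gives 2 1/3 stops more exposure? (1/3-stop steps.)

Aperture: f/5.6 → f/5 → f/4.5 → f/4 → f/3.5 → f/3.2 → f/2.8 → f/2.5 — 2 1/3 stops opened up (brighter).

f/2.5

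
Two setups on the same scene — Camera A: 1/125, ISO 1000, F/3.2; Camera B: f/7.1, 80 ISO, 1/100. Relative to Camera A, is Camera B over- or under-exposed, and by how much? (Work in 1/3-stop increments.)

Aperture: f/3.2 → f/3.5 → f/4 → f/4.5 → f/5 → f/5.6 → f/6.3 → f/7.1 — 2 1/3 stops smaller aperture (darker).
Shutter speed: 1/125 → 1/100 — 1/3 stop slower (brighter).
ISO: 1000 → 800 → 640 → 500 → 400 → 320 → 250 → 200 → 160 → 125 → 100 → 80 — 3 2/3 stops lower (darker).
Net: −2 1/3 +1/3 −3 2/3 = −5 2/3 stops.

5 2/3 stops darker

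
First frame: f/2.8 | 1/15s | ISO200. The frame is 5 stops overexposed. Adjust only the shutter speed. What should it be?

Overexposed by 5 stops → need 5 stops darker.
Shutter speed: 1/15 → 1/30 → 1/60 → 1/125 → 1/250 → 1/500.

1/500s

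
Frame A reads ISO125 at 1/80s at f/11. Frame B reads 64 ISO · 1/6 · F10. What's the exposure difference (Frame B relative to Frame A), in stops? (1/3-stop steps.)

Aperture: f/11 → f/10 — 1/3 stop wider (brighter).
Shutter speed: 1/80 → 1/60 → 1/50 → 1/40 → 1/30 → 1/25 → 1/20 → 1/15 → 1/13 → 1/10 → 1/8 → 1/6 — 3 2/3 stops longer (brighter).
ISO: 125 → 100 → 80 → 64 — 1 stop lower (darker).
Net: +1/3 +3 2/3 −1 = +3 stops.

3 stops brighter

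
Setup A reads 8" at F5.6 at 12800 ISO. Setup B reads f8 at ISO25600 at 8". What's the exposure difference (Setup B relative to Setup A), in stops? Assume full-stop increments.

Aperture: f/5.6 → f/8 — 1 stop stopped down (darker).
Shutter speed: unchanged.
ISO: 12800 → 25600 — 1 stop raised (brighter).
Net: −1 +1 = 0 stops.

same exposure (0 stops)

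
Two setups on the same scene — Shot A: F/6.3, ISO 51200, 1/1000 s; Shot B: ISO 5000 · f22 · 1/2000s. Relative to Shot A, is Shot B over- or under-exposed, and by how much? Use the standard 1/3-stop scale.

Aperture: f/6.3 → f/7.1 → f/8 → f/9 → f/10 → f/11 → f/13 → f/14 → f/16 → f/18 → f/20 → f/22 — 3 2/3 stops smaller aperture (darker).
Shutter speed: 1/1000 → 1/1250 → 1/1600 → 1/2000 — 1 stop shorter (darker).
ISO: 51200 → 40000 → 32000 → 25600 → 20000 → 16000 → 12800 → 10000 → 8000 → 6400 → 5000 — 3 1/3 stops dropped (darker).
Net: −3 2/3 −1 −3 1/3 = −8 stops.

8 stops darker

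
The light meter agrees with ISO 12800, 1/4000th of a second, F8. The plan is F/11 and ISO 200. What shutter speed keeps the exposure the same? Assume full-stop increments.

Aperture: f/8 → f/11 — 1 stop smaller aperture (darker).
ISO: 12800 → 6400 → 3200 → 1600 → 800 → 400 → 200 — 6 stops dropped (darker).
Net change so far: 7 stops darker. Offset with the shutter speed: 1/4000 → 1/2000 → 1/1000 → 1/500 → 1/250 → 1/125 → 1/60 → 1/30.

1/30s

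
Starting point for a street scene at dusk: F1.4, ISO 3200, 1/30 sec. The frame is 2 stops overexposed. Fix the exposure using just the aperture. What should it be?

Overexposed by 2 stops → need 2 stops darker.
Aperture: f/1.4 → f/2 → f/2.8.

f/2.8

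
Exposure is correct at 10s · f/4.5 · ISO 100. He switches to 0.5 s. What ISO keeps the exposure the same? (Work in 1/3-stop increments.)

ISO 2000

Shutter speed: 10 → 8 → 6 → 5 → 4 → 3.2 → 2.5 → 2 → 1.6 → 1.3 → 1 → 0.8 → 0.6 → 0.5 — 4 1/3 stops shorter (darker).
Need 4 1/3 stops brighter from the ISO: 100 → 125 → 160 → 200 → 250 → 320 → 400 → 500 → 640 → 800 → 1000 → 1250 → 1600 → 2000.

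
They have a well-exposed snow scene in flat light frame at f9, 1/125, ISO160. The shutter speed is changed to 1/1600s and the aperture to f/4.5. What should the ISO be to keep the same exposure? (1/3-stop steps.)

Shutter speed: 1/125 → 1/160 → 1/200 → 1/250 → 1/320 → 1/400 → 1/500 → 1/640 → 1/800 → 1/1000 → 1/1250 → 1/1600 — 3 2/3 stops faster (darker).
Aperture: f/9 → f/8 → f/7.1 → f/6.3 → f/5.6 → f/5 → f/4.5 — 2 stops opened up (brighter).
Net change so far: 1 2/3 stops darker. Offset with the ISO: 160 → 200 → 250 → 320 → 400 → 500.

ISO 500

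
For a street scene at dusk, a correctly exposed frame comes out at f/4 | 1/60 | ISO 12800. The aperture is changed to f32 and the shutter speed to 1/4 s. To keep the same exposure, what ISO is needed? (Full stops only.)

Aperture: f/4 → f/5.6 → f/8 → f/11 → f/16 → f/22 → f/32 — 6 stops smaller aperture (darker).
Shutter speed: 1/60 → 1/30 → 1/15 → 1/8 → 1/4 — 4 stops slower (brighter).
Net change so far: 2 stops darker. Offset with the ISO: 12800 → 25600 → 51200.

ISO 51200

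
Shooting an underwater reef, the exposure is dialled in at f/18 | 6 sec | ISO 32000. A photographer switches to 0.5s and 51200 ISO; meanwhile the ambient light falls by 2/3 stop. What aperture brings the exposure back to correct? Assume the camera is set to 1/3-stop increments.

Scene light: 2/3 stop darker.
Shutter speed: 6 → 5 → 4 → 3.2 → 2.5 → 2 → 1.6 → 1.3 → 1 → 0.8 → 0.6 → 0.5 — 3 2/3 stops shorter (darker).
ISO: 32000 → 40000 → 51200 — 2/3 stop higher (brighter).
Net so far: 3 2/3 stops darker. Aperture: f/18 → f/16 → f/14 → f/13 → f/11 → f/10 → f/9 → f/8 → f/7.1 → f/6.3 → f/5.6 → f/5.

f/5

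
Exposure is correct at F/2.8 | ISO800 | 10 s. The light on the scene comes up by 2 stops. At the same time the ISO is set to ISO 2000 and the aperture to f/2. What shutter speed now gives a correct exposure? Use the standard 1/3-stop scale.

0.5 s

Scene light: 2 stops brighter.
ISO: 800 → 1000 → 1250 → 1600 → 2000 — 1 1/3 stops raised (brighter).
Aperture: f/2.8 → f/2.5 → f/2.2 → f/2 — 1 stop larger aperture (brighter).
Net so far: 4 1/3 stops brighter. Shutter speed: 10 → 8 → 6 → 5 → 4 → 3.2 → 2.5 → 2 → 1.6 → 1.3 → 1 → 0.8 → 0.6 → 0.5.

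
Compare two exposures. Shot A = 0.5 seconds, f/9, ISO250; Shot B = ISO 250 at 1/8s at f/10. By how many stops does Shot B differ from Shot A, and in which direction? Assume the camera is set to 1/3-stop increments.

Aperture: f/9 → f/10 — 1/3 stop stopped down (darker).
Shutter speed: 0.5 → 0.4 → 0.3 → 1/4 → 1/5 → 1/6 → 1/8 — 2 stops faster (darker).
ISO: unchanged.
Net: −1/3 −2 = −2 1/3 stops.

2 1/3 stops darker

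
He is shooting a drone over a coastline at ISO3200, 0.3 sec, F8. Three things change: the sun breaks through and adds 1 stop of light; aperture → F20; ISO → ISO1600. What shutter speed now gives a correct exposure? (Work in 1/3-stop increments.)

2 s

Scene light: 1 stop brighter.
Aperture: f/8 → f/9 → f/10 → f/11 → f/13 → f/14 → f/16 → f/18 → f/20 — 2 2/3 stops smaller aperture (darker).
ISO: 3200 → 2500 → 2000 → 1600 — 1 stop dropped (darker).
Net so far: 2 2/3 stops darker. Shutter speed: 0.3 → 0.4 → 0.5 → 0.6 → 0.8 → 1 → 1.3 → 1.6 → 2.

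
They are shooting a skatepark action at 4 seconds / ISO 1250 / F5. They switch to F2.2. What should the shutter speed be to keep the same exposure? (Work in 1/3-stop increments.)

0.8 s

Aperture: f/5 → f/4.5 → f/4 → f/3.5 → f/3.2 → f/2.8 → f/2.5 → f/2.2 — 2 1/3 stops opened up (brighter).
Need 2 1/3 stops darker from the shutter speed: 4 → 3.2 → 2.5 → 2 → 1.6 → 1.3 → 1 → 0.8.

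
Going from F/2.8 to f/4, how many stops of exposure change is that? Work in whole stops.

f/2.8 → f/4 — count the steps: 1 stop.

1 stop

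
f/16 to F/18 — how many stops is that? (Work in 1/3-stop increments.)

1/3 stop

f/16 → f/18 — count the steps: 1 third-stops = 1/3 stop.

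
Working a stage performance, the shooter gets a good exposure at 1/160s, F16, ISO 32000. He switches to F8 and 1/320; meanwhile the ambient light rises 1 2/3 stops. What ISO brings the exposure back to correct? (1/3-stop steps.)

Scene light: 1 2/3 stops brighter.
Aperture: f/16 → f/14 → f/13 → f/11 → f/10 → f/9 → f/8 — 2 stops wider (brighter).
Shutter speed: 1/160 → 1/200 → 1/250 → 1/320 — 1 stop faster (darker).
Net so far: 2 2/3 stops brighter. ISO: 32000 → 25600 → 20000 → 16000 → 12800 → 10000 → 8000 → 6400 → 5000.

ISO 5000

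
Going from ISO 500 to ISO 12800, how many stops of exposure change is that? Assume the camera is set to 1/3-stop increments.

4 2/3 stops

500 → 640 → 800 → 1000 → 1250 → 1600 → 2000 → 2500 → 3200 → 4000 → 5000 → 6400 → 8000 → 10000 → 12800 — count the steps: 14 third-stops = 4 2/3 stops.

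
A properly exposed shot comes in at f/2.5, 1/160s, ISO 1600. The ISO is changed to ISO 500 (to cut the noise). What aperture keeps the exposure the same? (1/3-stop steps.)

f/1.4

ISO: 1600 → 1250 → 1000 → 800 → 640 → 500 — 1 2/3 stops dropped (darker).
Need 1 2/3 stops brighter from the aperture: f/2.5 → f/2.2 → f/2 → f/1.8 → f/1.6 → f/1.4.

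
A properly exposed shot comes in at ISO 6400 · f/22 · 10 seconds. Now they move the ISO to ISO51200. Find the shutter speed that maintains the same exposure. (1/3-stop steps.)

ISO: 6400 → 8000 → 10000 → 12800 → 16000 → 20000 → 25600 → 32000 → 40000 → 51200 — 3 stops raised (brighter).
Need 3 stops darker from the shutter speed: 10 → 8 → 6 → 5 → 4 → 3.2 → 2.5 → 2 → 1.6 → 1.3.

1.3 s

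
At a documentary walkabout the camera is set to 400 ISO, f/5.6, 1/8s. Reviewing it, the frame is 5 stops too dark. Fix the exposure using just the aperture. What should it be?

Underexposed by 5 stops → need 5 stops brighter.
Aperture: f/5.6 → f/4 → f/2.8 → f/2 → f/1.4 → f/1.0.

f/1.0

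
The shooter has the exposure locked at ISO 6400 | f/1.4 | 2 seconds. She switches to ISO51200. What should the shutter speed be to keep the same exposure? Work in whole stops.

ISO: 6400 → 12800 → 25600 → 51200 — 3 stops higher (brighter).
Need 3 stops darker from the shutter speed: 2 → 1 → 1/2 → 1/4.

1/4s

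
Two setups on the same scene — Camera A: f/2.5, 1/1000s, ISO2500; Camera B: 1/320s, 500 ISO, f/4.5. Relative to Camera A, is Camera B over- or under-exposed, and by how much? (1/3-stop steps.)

Aperture: f/2.5 → f/2.8 → f/3.2 → f/3.5 → f/4 → f/4.5 — 1 2/3 stops smaller aperture (darker).
Shutter speed: 1/1000 → 1/800 → 1/640 → 1/500 → 1/400 → 1/320 — 1 2/3 stops slower (brighter).
ISO: 2500 → 2000 → 1600 → 1250 → 1000 → 800 → 640 → 500 — 2 1/3 stops dropped (darker).
Net: −1 2/3 +1 2/3 −2 1/3 = −2 1/3 stops.

2 1/3 stops darker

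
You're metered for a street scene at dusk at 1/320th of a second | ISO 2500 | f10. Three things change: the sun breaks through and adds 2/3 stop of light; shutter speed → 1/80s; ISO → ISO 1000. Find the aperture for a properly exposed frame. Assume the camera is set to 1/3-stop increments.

f/16

Scene light: 2/3 stop brighter.
Shutter speed: 1/320 → 1/250 → 1/200 → 1/160 → 1/125 → 1/100 → 1/80 — 2 stops longer (brighter).
ISO: 2500 → 2000 → 1600 → 1250 → 1000 — 1 1/3 stops dropped (darker).
Net so far: 1 1/3 stops brighter. Aperture: f/10 → f/11 → f/13 → f/14 → f/16.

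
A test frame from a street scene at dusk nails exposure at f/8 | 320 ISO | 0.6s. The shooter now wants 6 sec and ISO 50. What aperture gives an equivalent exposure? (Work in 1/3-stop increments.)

f/10

Shutter speed: 0.6 → 0.8 → 1 → 1.3 → 1.6 → 2 → 2.5 → 3.2 → 4 → 5 → 6 — 3 1/3 stops slower (brighter).
ISO: 320 → 250 → 200 → 160 → 125 → 100 → 80 → 64 → 50 — 2 2/3 stops dropped (darker).
Net change so far: 2/3 stop brighter. Offset with the aperture: f/8 → f/9 → f/10.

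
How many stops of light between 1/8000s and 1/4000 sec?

1/8000 → 1/4000 — count the steps: 1 stop.

1 stop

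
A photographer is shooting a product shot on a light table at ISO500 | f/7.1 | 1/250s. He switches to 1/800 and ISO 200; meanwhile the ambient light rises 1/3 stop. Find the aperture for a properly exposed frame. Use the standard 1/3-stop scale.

Scene light: 1/3 stop brighter.
Shutter speed: 1/250 → 1/320 → 1/400 → 1/500 → 1/640 → 1/800 — 1 2/3 stops faster (darker).
ISO: 500 → 400 → 320 → 250 → 200 — 1 1/3 stops dropped (darker).
Net so far: 2 2/3 stops darker. Aperture: f/7.1 → f/6.3 → f/5.6 → f/5 → f/4.5 → f/4 → f/3.5 → f/3.2 → f/2.8.

f/2.8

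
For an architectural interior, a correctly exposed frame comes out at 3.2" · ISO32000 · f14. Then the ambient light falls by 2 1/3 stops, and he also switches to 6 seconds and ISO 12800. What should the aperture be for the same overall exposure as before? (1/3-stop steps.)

f/5.6

Scene light: 2 1/3 stops darker.
Shutter speed: 3.2 → 4 → 5 → 6 — 1 stop slower (brighter).
ISO: 32000 → 25600 → 20000 → 16000 → 12800 — 1 1/3 stops lower (darker).
Net so far: 2 2/3 stops darker. Aperture: f/14 → f/13 → f/11 → f/10 → f/9 → f/8 → f/7.1 → f/6.3 → f/5.6.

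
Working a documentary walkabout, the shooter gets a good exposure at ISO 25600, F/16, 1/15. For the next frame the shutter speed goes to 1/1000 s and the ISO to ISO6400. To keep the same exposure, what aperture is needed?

Shutter speed: 1/15 → 1/30 → 1/60 → 1/125 → 1/250 → 1/500 → 1/1000 — 6 stops faster (darker).
ISO: 25600 → 12800 → 6400 — 2 stops dropped (darker).
Net change so far: 8 stops darker. Offset with the aperture: f/16 → f/11 → f/8 → f/5.6 → f/4 → f/2.8 → f/2 → f/1.4 → f/1.0.

f/1.0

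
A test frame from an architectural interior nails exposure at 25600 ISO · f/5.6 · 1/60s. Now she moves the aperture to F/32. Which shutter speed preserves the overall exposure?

1/2s

Aperture: f/5.6 → f/8 → f/11 → f/16 → f/22 → f/32 — 5 stops smaller aperture (darker).
Need 5 stops brighter from the shutter speed: 1/60 → 1/30 → 1/15 → 1/8 → 1/4 → 1/2.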